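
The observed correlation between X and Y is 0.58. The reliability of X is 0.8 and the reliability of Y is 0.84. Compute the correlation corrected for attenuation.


r_corrected = rxy / sqrt(rxx * ryy)
= 0.58 / sqrt(0.8 * 0.84)
= 0.58 / sqrt(0.672)
= 0.58 / 0.819756
r_corrected = 0.7075

0.7075


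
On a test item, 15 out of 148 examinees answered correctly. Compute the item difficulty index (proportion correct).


Item difficulty p = number correct / total examinees
p = 15 / 148
p = 0.1014

0.1014


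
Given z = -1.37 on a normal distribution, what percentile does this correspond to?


CDF(z) = 0.5 * (1 + erf(z/sqrt(2)))
erf(-0.9687) = -0.8293
CDF = 0.0853
Percentile rank = 0.0853 * 100 = 8.53

8.53


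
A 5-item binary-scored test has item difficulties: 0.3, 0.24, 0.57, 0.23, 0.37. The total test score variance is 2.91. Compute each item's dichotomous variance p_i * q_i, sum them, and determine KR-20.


For each item, compute p_i * q_i:
  Item 1: 0.3 * 0.7 = 0.21
  Item 2: 0.24 * 0.76 = 0.1824
  Item 3: 0.57 * 0.43 = 0.2451
  Item 4: 0.23 * 0.77 = 0.1771
  Item 5: 0.37 * 0.63 = 0.2331
Sum(p_i * q_i) = 0.21 + 0.1824 + 0.2451 + 0.1771 + 0.2331 = 1.0477
KR-20 = (k/(k-1)) * (1 - Sum(p_i*q_i) / Var_total)
= (5/4) * (1 - 1.0477/2.91)
= 1.25 * 0.64
KR-20 = 0.8

0.8


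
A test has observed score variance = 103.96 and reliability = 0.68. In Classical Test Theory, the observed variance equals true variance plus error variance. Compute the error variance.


var_true = rxx * var_obs = 0.68 * 103.96 = 70.6928
var_error = var_obs - var_true
var_error = 103.96 - 70.6928
var_error = 33.2672

33.2672


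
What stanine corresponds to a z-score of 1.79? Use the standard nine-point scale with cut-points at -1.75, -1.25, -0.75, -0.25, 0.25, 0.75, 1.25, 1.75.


Stanine boundaries: [-1.75, -1.25, -0.75, -0.25, 0.25, 0.75, 1.25, 1.75]
z = 1.79
Check each boundary:
  z >= -1.75 -> could be stanine 2
  z >= -1.25 -> could be stanine 3
  z >= -0.75 -> could be stanine 4
  z >= -0.25 -> could be stanine 5
  z >= 0.25 -> could be stanine 6
  z >= 0.75 -> could be stanine 7
  z >= 1.25 -> could be stanine 8
  z >= 1.75 -> could be stanine 9
Highest qualifying boundary gives stanine = 9

9


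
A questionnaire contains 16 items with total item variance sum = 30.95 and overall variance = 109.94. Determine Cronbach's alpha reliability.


alpha = (k/(k-1)) * (1 - sum(si^2)/s_total^2)
= (16/15) * (1 - 30.95/109.94)
alpha = 0.7664

0.7664


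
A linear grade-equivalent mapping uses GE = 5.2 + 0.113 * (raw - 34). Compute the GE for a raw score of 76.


raw - median = 76 - 34 = 42
slope * diff = 0.113 * 42 = 4.746
GE = 5.2 + 4.746
GE = 9.946

9.946


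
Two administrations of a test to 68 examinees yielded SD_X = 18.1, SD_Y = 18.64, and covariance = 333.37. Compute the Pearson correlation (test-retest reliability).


r = cov(X,Y) / (SD_X * SD_Y)
r = 333.37 / (18.1 * 18.64)
r = 333.37 / 337.384
r = 0.9881

0.9881


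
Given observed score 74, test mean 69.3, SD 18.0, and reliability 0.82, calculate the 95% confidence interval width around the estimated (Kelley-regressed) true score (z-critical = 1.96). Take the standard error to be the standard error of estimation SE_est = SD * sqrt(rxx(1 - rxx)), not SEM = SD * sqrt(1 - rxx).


True score estimate = 0.82*74 + 0.18*69.3 = 73.154
SE_est = SD * sqrt(rxx * (1 - rxx)) = 18.0 * sqrt(0.82 * 0.18) = 18.0 * sqrt(0.1476) = 6.915374
CI = T_est +/- z * SE_est, so width = 2 * z * SE_est = 2 * 1.96 * 6.915374
Width = 27.1083

27.1083


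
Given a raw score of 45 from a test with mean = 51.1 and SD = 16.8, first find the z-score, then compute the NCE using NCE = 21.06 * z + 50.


z = (X - mean) / SD = (45 - 51.1) / 16.8
z = -6.1 / 16.8
z = -0.3631
NCE = NCE = 21.06z + 50
Carry z at full precision (z = -6.1 / 16.8) into the conversion:
NCE = 21.06 * (-6.1 / 16.8) + 50 = -128.466 / 16.8 + 50
NCE = -7.6468 + 50
NCE = 42.3532

42.3532


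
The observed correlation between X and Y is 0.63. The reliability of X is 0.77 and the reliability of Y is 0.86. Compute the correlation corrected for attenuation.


r_corrected = rxy / sqrt(rxx * ryy)
= 0.63 / sqrt(0.77 * 0.86)
= 0.63 / sqrt(0.6622)
= 0.63 / 0.813757
r_corrected = 0.7742

0.7742


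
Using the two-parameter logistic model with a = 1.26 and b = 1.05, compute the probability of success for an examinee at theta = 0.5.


a*(theta - b) = 1.26 * (0.5 - 1.05) = -0.693
exp(--0.693) = 1.9997
P = 1 / (1 + 1.9997)
P = 0.3334

0.3334


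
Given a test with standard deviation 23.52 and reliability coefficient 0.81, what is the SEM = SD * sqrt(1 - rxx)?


SEM = SD * sqrt(1 - rxx)
SEM = 23.52 * sqrt(1 - 0.81)
SEM = 23.52 * sqrt(0.19) = 23.52 * 0.43589
SEM = 10.2521

10.2521


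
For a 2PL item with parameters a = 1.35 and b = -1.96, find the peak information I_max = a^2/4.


For 2PL, max info at theta = b = -1.96
I_max = a^2 / 4 = 1.35^2 / 4
= 1.8225 / 4
I_max = 0.4556

0.4556


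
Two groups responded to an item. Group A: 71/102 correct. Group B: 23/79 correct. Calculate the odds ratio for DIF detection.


Odds_A = 71/31 = 2.2903
Odds_B = 23/56 = 0.4107
OR = Odds_A / Odds_B = 2.2903 / 0.4107
Exactly, OR = (71 * 56) / (31 * 23) = 3976 / 713
OR = 5.5764

5.5764


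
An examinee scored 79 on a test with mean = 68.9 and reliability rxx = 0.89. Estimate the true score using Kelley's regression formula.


T_est = rxx * X + (1 - rxx) * mean
T_est = 0.89 * 79 + 0.11 * 68.9
T_est = 70.31 + 7.579
T_est = 77.889

77.889


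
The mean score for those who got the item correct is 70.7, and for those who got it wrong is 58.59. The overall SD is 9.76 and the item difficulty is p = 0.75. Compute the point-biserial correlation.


q = 1 - p = 0.25
rpb = ((M1 - M0) / SD) * sqrt(p * q)
rpb = ((70.7 - 58.59) / 9.76) * sqrt(0.75 * 0.25)
rpb = 0.5373

0.5373


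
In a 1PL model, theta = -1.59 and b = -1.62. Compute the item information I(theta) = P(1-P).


P = 1/(1+exp(-(-1.59--1.62))) = 0.5075
I = P*(1-P) = 0.5075 * 0.4925
I = 0.2499

0.2499


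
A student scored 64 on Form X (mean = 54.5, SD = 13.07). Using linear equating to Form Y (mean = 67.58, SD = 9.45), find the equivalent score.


slope = SD_Y / SD_X = 9.45 / 13.07 ~ 0.723
intercept = mean_Y - slope * mean_X = 67.58 - (9.45 / 13.07) * 54.5 ~ 28.1749
Y = slope * X + intercept. To avoid rounding drift from the rounded slope/intercept, evaluate the equivalent form Y = mean_Y + SD_Y * (X - mean_X) / SD_X at full precision:
Y = 67.58 + 9.45 * (64 - 54.5) / 13.07
Y = 67.58 + 9.45 * 9.5 / 13.07
Y = 67.58 + 89.775 / 13.07
Y = 67.58 + 6.8688
Y = 74.4488

74.4488


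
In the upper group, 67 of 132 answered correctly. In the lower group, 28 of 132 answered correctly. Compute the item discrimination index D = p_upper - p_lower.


p_upper = 67/132 = 0.5076
p_lower = 28/132 = 0.2121
D = 0.5076 - 0.2121 = 0.2955

0.2955


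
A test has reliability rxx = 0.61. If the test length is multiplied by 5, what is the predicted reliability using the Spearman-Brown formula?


r_new = (n * rxx) / (1 + (n-1) * rxx)
r_new = (5 * 0.61) / (1 + 4 * 0.61)
r_new = 3.05 / 3.44
r_new = 0.8866

0.8866


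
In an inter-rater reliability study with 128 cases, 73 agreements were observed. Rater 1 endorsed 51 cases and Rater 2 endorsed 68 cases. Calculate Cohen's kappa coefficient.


P_o = 73/128 = 0.570312
P_e = (51*68 + 77*60) / 16384 = 0.493652
kappa = (P_o - P_e) / (1 - P_e)
kappa = (0.570312 - 0.493652) / (1 - 0.493652)
kappa = 0.1514

0.1514


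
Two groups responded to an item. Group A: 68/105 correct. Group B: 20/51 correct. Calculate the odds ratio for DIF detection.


Odds_A = 68/37 = 1.8378
Odds_B = 20/31 = 0.6452
OR = Odds_A / Odds_B = 1.8378 / 0.6452
Exactly, OR = (68 * 31) / (37 * 20) = 2108 / 740
OR = 2.8486

2.8486


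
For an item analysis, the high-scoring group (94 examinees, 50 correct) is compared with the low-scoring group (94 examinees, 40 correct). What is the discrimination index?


p_upper = 50/94 = 0.5319
p_lower = 40/94 = 0.4255
D = 0.5319 - 0.4255 = 0.1064

0.1064


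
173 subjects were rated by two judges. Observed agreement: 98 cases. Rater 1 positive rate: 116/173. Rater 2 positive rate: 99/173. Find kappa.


P_o = 98/173 = 0.566474
P_e = (116*99 + 57*74) / 29929 = 0.524642
kappa = (P_o - P_e) / (1 - P_e)
kappa = (0.566474 - 0.524642) / (1 - 0.524642)
kappa = 0.088

0.088


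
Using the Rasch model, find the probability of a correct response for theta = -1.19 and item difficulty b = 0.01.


theta - b = -1.19 - 0.01 = -1.2
exp(-(theta - b)) = exp(1.2) = 3.3201
P = 1 / (1 + 3.3201)
P = 0.2315

0.2315


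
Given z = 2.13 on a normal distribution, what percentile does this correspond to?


CDF(z) = 0.5 * (1 + erf(z/sqrt(2)))
erf(1.5061) = 0.9668
CDF = 0.9834
Percentile rank = 0.9834 * 100 = 98.34

98.34


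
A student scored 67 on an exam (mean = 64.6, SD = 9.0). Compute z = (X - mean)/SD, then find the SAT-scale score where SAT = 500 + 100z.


z = (X - mean) / SD = (67 - 64.6) / 9.0
z = 2.4 / 9.0
z = 0.2667
SAT-scale = SAT = 500 + 100z
Carry z at full precision (z = 2.4 / 9.0) into the conversion:
SAT-scale = 500 + 100 * (2.4 / 9.0) = 500 + 240 / 9.0
SAT-scale = 500 + 26.6667
SAT-scale = 526.6667

526.6667


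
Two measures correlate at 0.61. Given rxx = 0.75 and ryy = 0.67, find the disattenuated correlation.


r_corrected = rxy / sqrt(rxx * ryy)
= 0.61 / sqrt(0.75 * 0.67)
= 0.61 / sqrt(0.5025)
= 0.61 / 0.708872
r_corrected = 0.8605

0.8605


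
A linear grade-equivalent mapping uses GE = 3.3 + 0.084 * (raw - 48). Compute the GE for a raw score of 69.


raw - median = 69 - 48 = 21
slope * diff = 0.084 * 21 = 1.764
GE = 3.3 + 1.764
GE = 5.064

5.064


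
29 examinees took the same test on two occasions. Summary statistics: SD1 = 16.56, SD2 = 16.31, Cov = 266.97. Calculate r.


r = cov(X,Y) / (SD_X * SD_Y)
r = 266.97 / (16.56 * 16.31)
r = 266.97 / 270.0936
r = 0.9884

0.9884


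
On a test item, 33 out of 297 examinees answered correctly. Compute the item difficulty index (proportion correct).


Item difficulty p = number correct / total examinees
p = 33 / 297
p = 0.1111

0.1111


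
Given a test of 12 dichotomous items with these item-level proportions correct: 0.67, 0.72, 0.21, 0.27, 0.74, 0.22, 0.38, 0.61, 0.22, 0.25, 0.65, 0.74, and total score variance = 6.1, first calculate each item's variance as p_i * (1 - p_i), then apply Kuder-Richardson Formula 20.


For each item, compute p_i * q_i:
  Item 1: 0.67 * 0.33 = 0.2211
  Item 2: 0.72 * 0.28 = 0.2016
  Item 3: 0.21 * 0.79 = 0.1659
  Item 4: 0.27 * 0.73 = 0.1971
  Item 5: 0.74 * 0.26 = 0.1924
  Item 6: 0.22 * 0.78 = 0.1716
  Item 7: 0.38 * 0.62 = 0.2356
  Item 8: 0.61 * 0.39 = 0.2379
  Item 9: 0.22 * 0.78 = 0.1716
  Item 10: 0.25 * 0.75 = 0.1875
  Item 11: 0.65 * 0.35 = 0.2275
  Item 12: 0.74 * 0.26 = 0.1924
Sum(p_i * q_i) = 0.2211 + 0.2016 + 0.1659 + 0.1971 + 0.1924 + 0.1716 + 0.2356 + 0.2379 + 0.1716 + 0.1875 + 0.2275 + 0.1924 = 2.4022
KR-20 = (k/(k-1)) * (1 - Sum(p_i*q_i) / Var_total)
= (12/11) * (1 - 2.4022/6.1)
= 1.0909 * 0.6062
KR-20 = 0.6613

0.6613


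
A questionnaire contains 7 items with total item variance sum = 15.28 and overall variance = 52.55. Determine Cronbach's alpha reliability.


alpha = (k/(k-1)) * (1 - sum(si^2)/s_total^2)
= (7/6) * (1 - 15.28/52.55)
alpha = 0.8274

0.8274


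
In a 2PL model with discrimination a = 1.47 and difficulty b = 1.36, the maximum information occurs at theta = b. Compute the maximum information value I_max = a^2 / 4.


For 2PL, max info at theta = b = 1.36
I_max = a^2 / 4 = 1.47^2 / 4
= 2.1609 / 4
I_max = 0.5402

0.5402


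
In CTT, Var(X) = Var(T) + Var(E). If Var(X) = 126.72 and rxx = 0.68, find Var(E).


var_true = rxx * var_obs = 0.68 * 126.72 = 86.1696
var_error = var_obs - var_true
var_error = 126.72 - 86.1696
var_error = 40.5504

40.5504


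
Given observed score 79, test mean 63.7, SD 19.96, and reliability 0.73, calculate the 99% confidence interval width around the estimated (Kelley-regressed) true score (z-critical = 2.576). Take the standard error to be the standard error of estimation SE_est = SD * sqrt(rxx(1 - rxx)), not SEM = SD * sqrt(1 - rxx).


True score estimate = 0.73*79 + 0.27*63.7 = 74.869
SE_est = SD * sqrt(rxx * (1 - rxx)) = 19.96 * sqrt(0.73 * 0.27) = 19.96 * sqrt(0.1971) = 8.861431
CI = T_est +/- z * SE_est, so width = 2 * z * SE_est = 2 * 2.576 * 8.861431
Width = 45.6541

45.6541


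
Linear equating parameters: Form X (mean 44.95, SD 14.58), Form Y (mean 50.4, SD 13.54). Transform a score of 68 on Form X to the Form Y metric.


slope = SD_Y / SD_X = 13.54 / 14.58 ~ 0.9287
intercept = mean_Y - slope * mean_X = 50.4 - (13.54 / 14.58) * 44.95 ~ 8.6563
Y = slope * X + intercept. To avoid rounding drift from the rounded slope/intercept, evaluate the equivalent form Y = mean_Y + SD_Y * (X - mean_X) / SD_X at full precision:
Y = 50.4 + 13.54 * (68 - 44.95) / 14.58
Y = 50.4 + 13.54 * 23.05 / 14.58
Y = 50.4 + 312.097 / 14.58
Y = 50.4 + 21.4058
Y = 71.8058

71.8058


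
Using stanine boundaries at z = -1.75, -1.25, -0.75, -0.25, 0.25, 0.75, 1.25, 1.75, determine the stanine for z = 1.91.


Stanine boundaries: [-1.75, -1.25, -0.75, -0.25, 0.25, 0.75, 1.25, 1.75]
z = 1.91
Check each boundary:
  z >= -1.75 -> could be stanine 2
  z >= -1.25 -> could be stanine 3
  z >= -0.75 -> could be stanine 4
  z >= -0.25 -> could be stanine 5
  z >= 0.25 -> could be stanine 6
  z >= 0.75 -> could be stanine 7
  z >= 1.25 -> could be stanine 8
  z >= 1.75 -> could be stanine 9
Highest qualifying boundary gives stanine = 9

9


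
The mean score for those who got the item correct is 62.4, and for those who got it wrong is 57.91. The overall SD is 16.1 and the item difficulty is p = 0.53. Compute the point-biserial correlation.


q = 1 - p = 0.47
rpb = ((M1 - M0) / SD) * sqrt(p * q)
rpb = ((62.4 - 57.91) / 16.1) * sqrt(0.53 * 0.47)
rpb = 0.1392

0.1392


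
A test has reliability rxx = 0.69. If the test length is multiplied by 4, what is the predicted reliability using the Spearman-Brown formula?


r_new = (n * rxx) / (1 + (n-1) * rxx)
r_new = (4 * 0.69) / (1 + 3 * 0.69)
r_new = 2.76 / 3.07
r_new = 0.899

0.899


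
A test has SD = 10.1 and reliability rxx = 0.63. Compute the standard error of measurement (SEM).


SEM = SD * sqrt(1 - rxx)
SEM = 10.1 * sqrt(1 - 0.63)
SEM = 10.1 * sqrt(0.37) = 10.1 * 0.608276
SEM = 6.1436

6.1436


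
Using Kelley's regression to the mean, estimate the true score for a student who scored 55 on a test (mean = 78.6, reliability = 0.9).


T_est = rxx * X + (1 - rxx) * mean
T_est = 0.9 * 55 + 0.1 * 78.6
T_est = 49.5 + 7.86
T_est = 57.36

57.36


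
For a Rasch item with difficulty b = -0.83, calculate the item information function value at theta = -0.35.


P = 1/(1+exp(-(-0.35--0.83))) = 0.6177
I = P*(1-P) = 0.6177 * 0.3823
I = 0.2361

0.2361


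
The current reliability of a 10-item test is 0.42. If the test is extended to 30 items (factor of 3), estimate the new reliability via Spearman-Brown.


r_new = (n * rxx) / (1 + (n-1) * rxx)
r_new = (3 * 0.42) / (1 + 2 * 0.42)
r_new = 1.26 / 1.84
r_new = 0.6848

0.6848


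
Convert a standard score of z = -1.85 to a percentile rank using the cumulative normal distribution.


CDF(z) = 0.5 * (1 + erf(z/sqrt(2)))
erf(-1.3081) = -0.9357
CDF = 0.0322
Percentile rank = 0.0322 * 100 = 3.22

3.22


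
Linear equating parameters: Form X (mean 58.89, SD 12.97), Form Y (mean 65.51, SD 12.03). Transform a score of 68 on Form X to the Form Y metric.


slope = SD_Y / SD_X = 12.03 / 12.97 ~ 0.9275
intercept = mean_Y - slope * mean_X = 65.51 - (12.03 / 12.97) * 58.89 ~ 10.888
Y = slope * X + intercept. To avoid rounding drift from the rounded slope/intercept, evaluate the equivalent form Y = mean_Y + SD_Y * (X - mean_X) / SD_X at full precision:
Y = 65.51 + 12.03 * (68 - 58.89) / 12.97
Y = 65.51 + 12.03 * 9.11 / 12.97
Y = 65.51 + 109.5933 / 12.97
Y = 65.51 + 8.4498
Y = 73.9598

73.9598


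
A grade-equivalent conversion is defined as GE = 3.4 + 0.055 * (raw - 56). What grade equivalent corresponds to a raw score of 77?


raw - median = 77 - 56 = 21
slope * diff = 0.055 * 21 = 1.155
GE = 3.4 + 1.155
GE = 4.555

4.555


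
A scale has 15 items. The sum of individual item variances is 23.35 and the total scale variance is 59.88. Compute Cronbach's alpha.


alpha = (k/(k-1)) * (1 - sum(si^2)/s_total^2)
= (15/14) * (1 - 23.35/59.88)
alpha = 0.6536

0.6536


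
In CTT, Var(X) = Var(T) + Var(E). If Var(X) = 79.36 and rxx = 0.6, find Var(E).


var_true = rxx * var_obs = 0.6 * 79.36 = 47.616
var_error = var_obs - var_true
var_error = 79.36 - 47.616
var_error = 31.744

31.744


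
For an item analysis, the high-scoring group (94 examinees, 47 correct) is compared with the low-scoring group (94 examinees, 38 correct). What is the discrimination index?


p_upper = 47/94 = 0.5
p_lower = 38/94 = 0.4043
D = 0.5 - 0.4043 = 0.0957

0.0957


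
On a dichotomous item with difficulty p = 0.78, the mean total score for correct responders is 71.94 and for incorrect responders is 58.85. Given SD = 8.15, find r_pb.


q = 1 - p = 0.22
rpb = ((M1 - M0) / SD) * sqrt(p * q)
rpb = ((71.94 - 58.85) / 8.15) * sqrt(0.78 * 0.22)
rpb = 0.6653

0.6653


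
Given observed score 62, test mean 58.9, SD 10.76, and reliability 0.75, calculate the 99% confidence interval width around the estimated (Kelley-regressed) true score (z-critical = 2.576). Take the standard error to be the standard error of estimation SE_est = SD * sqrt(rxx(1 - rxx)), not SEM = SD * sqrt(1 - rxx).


True score estimate = 0.75*62 + 0.25*58.9 = 61.225
SE_est = SD * sqrt(rxx * (1 - rxx)) = 10.76 * sqrt(0.75 * 0.25) = 10.76 * sqrt(0.1875) = 4.659217
CI = T_est +/- z * SE_est, so width = 2 * z * SE_est = 2 * 2.576 * 4.659217
Width = 24.0043

24.0043


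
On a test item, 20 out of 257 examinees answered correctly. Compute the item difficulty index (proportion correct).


Item difficulty p = number correct / total examinees
p = 20 / 257
p = 0.0778

0.0778


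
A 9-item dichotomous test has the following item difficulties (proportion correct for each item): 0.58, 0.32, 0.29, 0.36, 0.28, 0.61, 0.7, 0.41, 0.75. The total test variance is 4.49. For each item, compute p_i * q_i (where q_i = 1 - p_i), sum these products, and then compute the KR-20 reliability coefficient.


For each item, compute p_i * q_i:
  Item 1: 0.58 * 0.42 = 0.2436
  Item 2: 0.32 * 0.68 = 0.2176
  Item 3: 0.29 * 0.71 = 0.2059
  Item 4: 0.36 * 0.64 = 0.2304
  Item 5: 0.28 * 0.72 = 0.2016
  Item 6: 0.61 * 0.39 = 0.2379
  Item 7: 0.7 * 0.3 = 0.21
  Item 8: 0.41 * 0.59 = 0.2419
  Item 9: 0.75 * 0.25 = 0.1875
Sum(p_i * q_i) = 0.2436 + 0.2176 + 0.2059 + 0.2304 + 0.2016 + 0.2379 + 0.21 + 0.2419 + 0.1875 = 1.9764
KR-20 = (k/(k-1)) * (1 - Sum(p_i*q_i) / Var_total)
= (9/8) * (1 - 1.9764/4.49)
= 1.125 * 0.5598
KR-20 = 0.6298

0.6298


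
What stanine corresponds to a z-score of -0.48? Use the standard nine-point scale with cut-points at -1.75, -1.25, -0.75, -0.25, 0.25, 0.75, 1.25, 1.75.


Stanine boundaries: [-1.75, -1.25, -0.75, -0.25, 0.25, 0.75, 1.25, 1.75]
z = -0.48
Check each boundary:
  z >= -1.75 -> could be stanine 2
  z >= -1.25 -> could be stanine 3
  z >= -0.75 -> could be stanine 4
  z < -0.25
  z < 0.25
  z < 0.75
  z < 1.25
  z < 1.75
Highest qualifying boundary gives stanine = 4

4


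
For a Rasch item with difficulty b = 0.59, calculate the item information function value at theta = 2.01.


P = 1/(1+exp(-(2.01-0.59))) = 0.8053
I = P*(1-P) = 0.8053 * 0.1947
I = 0.1568

0.1568


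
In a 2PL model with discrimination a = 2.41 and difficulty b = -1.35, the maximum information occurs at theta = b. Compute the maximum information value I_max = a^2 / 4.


For 2PL, max info at theta = b = -1.35
I_max = a^2 / 4 = 2.41^2 / 4
= 5.8081 / 4
I_max = 1.452

1.452


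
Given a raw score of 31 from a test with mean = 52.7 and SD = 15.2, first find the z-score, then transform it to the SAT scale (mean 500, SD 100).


z = (X - mean) / SD = (31 - 52.7) / 15.2
z = -21.7 / 15.2
z = -1.4276
SAT-scale = SAT = 500 + 100z
Carry z at full precision (z = -21.7 / 15.2) into the conversion:
SAT-scale = 500 + 100 * (-21.7 / 15.2) = 500 + -2170 / 15.2
SAT-scale = 500 + -142.7632
SAT-scale = 357.2368

357.2368


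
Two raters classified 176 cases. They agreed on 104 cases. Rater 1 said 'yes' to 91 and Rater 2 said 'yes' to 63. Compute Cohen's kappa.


P_o = 104/176 = 0.590909
P_e = (91*63 + 85*113) / 30976 = 0.495158
kappa = (P_o - P_e) / (1 - P_e)
kappa = (0.590909 - 0.495158) / (1 - 0.495158)
kappa = 0.1897

0.1897


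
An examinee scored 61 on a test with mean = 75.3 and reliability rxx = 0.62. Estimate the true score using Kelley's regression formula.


T_est = rxx * X + (1 - rxx) * mean
T_est = 0.62 * 61 + 0.38 * 75.3
T_est = 37.82 + 28.614
T_est = 66.434

66.434


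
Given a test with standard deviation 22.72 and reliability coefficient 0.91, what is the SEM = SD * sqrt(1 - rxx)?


SEM = SD * sqrt(1 - rxx)
SEM = 22.72 * sqrt(1 - 0.91)
SEM = 22.72 * sqrt(0.09) = 22.72 * 0.3
SEM = 6.816

6.816


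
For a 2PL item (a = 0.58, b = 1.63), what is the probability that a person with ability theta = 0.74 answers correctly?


a*(theta - b) = 0.58 * (0.74 - 1.63) = -0.5162
exp(--0.5162) = 1.6756
P = 1 / (1 + 1.6756)
P = 0.3737

0.3737


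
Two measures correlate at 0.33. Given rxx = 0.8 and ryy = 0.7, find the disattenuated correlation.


r_corrected = rxy / sqrt(rxx * ryy)
= 0.33 / sqrt(0.8 * 0.7)
= 0.33 / sqrt(0.56)
= 0.33 / 0.748331
r_corrected = 0.441

0.441


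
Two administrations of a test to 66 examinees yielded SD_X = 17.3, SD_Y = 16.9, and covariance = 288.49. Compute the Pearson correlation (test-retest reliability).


r = cov(X,Y) / (SD_X * SD_Y)
r = 288.49 / (17.3 * 16.9)
r = 288.49 / 292.37
r = 0.9867

0.9867


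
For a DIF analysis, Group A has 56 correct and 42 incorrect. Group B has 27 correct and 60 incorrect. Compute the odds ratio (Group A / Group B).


Odds_A = 56/42 = 1.3333
Odds_B = 27/60 = 0.45
OR = Odds_A / Odds_B = 1.3333 / 0.45
Exactly, OR = (56 * 60) / (42 * 27) = 3360 / 1134
OR = 2.963

2.963


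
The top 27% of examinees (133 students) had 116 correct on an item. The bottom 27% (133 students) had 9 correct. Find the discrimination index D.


p_upper = 116/133 = 0.8722
p_lower = 9/133 = 0.0677
D = 0.8722 - 0.0677 = 0.8045

0.8045


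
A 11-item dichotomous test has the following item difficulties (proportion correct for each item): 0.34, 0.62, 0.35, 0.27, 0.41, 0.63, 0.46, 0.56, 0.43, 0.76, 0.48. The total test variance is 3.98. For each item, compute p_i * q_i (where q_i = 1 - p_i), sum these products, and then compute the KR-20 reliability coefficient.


For each item, compute p_i * q_i:
  Item 1: 0.34 * 0.66 = 0.2244
  Item 2: 0.62 * 0.38 = 0.2356
  Item 3: 0.35 * 0.65 = 0.2275
  Item 4: 0.27 * 0.73 = 0.1971
  Item 5: 0.41 * 0.59 = 0.2419
  Item 6: 0.63 * 0.37 = 0.2331
  Item 7: 0.46 * 0.54 = 0.2484
  Item 8: 0.56 * 0.44 = 0.2464
  Item 9: 0.43 * 0.57 = 0.2451
  Item 10: 0.76 * 0.24 = 0.1824
  Item 11: 0.48 * 0.52 = 0.2496
Sum(p_i * q_i) = 0.2244 + 0.2356 + 0.2275 + 0.1971 + 0.2419 + 0.2331 + 0.2484 + 0.2464 + 0.2451 + 0.1824 + 0.2496 = 2.5315
KR-20 = (k/(k-1)) * (1 - Sum(p_i*q_i) / Var_total)
= (11/10) * (1 - 2.5315/3.98)
= 1.1 * 0.3639
KR-20 = 0.4003

0.4003


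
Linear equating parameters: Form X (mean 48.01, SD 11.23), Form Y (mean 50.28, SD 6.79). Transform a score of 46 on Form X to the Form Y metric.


slope = SD_Y / SD_X = 6.79 / 11.23 ~ 0.6046
intercept = mean_Y - slope * mean_X = 50.28 - (6.79 / 11.23) * 48.01 ~ 21.2517
Y = slope * X + intercept. To avoid rounding drift from the rounded slope/intercept, evaluate the equivalent form Y = mean_Y + SD_Y * (X - mean_X) / SD_X at full precision:
Y = 50.28 + 6.79 * (46 - 48.01) / 11.23
Y = 50.28 - 6.79 * 2.01 / 11.23
Y = 50.28 - 13.6479 / 11.23
Y = 50.28 - 1.2153
Y = 49.0647

49.0647


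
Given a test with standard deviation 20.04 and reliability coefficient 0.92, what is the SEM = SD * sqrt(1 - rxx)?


SEM = SD * sqrt(1 - rxx)
SEM = 20.04 * sqrt(1 - 0.92)
SEM = 20.04 * sqrt(0.08) = 20.04 * 0.282843
SEM = 5.6682

5.6682


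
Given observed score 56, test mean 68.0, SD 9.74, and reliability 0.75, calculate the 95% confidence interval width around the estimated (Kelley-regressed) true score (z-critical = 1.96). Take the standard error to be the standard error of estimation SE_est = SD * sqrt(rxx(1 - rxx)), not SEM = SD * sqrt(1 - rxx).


True score estimate = 0.75*56 + 0.25*68.0 = 59.0
SE_est = SD * sqrt(rxx * (1 - rxx)) = 9.74 * sqrt(0.75 * 0.25) = 9.74 * sqrt(0.1875) = 4.217544
CI = T_est +/- z * SE_est, so width = 2 * z * SE_est = 2 * 1.96 * 4.217544
Width = 16.5328

16.5328


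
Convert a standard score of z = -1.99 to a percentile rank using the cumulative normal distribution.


CDF(z) = 0.5 * (1 + erf(z/sqrt(2)))
erf(-1.4071) = -0.9534
CDF = 0.0233
Percentile rank = 0.0233 * 100 = 2.33

2.33


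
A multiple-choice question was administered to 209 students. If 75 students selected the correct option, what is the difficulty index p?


Item difficulty p = number correct / total examinees
p = 75 / 209
p = 0.3589

0.3589


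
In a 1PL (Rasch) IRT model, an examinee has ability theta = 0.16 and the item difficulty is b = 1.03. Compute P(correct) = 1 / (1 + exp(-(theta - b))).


theta - b = 0.16 - 1.03 = -0.87
exp(-(theta - b)) = exp(0.87) = 2.3869
P = 1 / (1 + 2.3869)
P = 0.2953

0.2953


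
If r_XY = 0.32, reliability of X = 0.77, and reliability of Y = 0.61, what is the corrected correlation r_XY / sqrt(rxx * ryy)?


r_corrected = rxy / sqrt(rxx * ryy)
= 0.32 / sqrt(0.77 * 0.61)
= 0.32 / sqrt(0.4697)
= 0.32 / 0.685347
r_corrected = 0.4669

0.4669


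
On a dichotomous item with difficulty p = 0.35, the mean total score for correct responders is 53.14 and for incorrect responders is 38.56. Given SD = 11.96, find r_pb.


q = 1 - p = 0.65
rpb = ((M1 - M0) / SD) * sqrt(p * q)
rpb = ((53.14 - 38.56) / 11.96) * sqrt(0.35 * 0.65)
rpb = 0.5815

0.5815


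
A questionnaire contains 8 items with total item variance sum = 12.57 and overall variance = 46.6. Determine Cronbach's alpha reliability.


alpha = (k/(k-1)) * (1 - sum(si^2)/s_total^2)
= (8/7) * (1 - 12.57/46.6)
alpha = 0.8346

0.8346


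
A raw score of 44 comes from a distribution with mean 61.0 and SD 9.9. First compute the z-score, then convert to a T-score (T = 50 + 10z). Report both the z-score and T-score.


z = (X - mean) / SD = (44 - 61.0) / 9.9
z = -17.0 / 9.9
z = -1.7172
T-score = T = 50 + 10z
Carry z at full precision (z = -17.0 / 9.9) into the conversion:
T-score = 50 + 10 * (-17.0 / 9.9) = 50 + -170 / 9.9
T-score = 50 + -17.1717
T-score = 32.8283

32.8283


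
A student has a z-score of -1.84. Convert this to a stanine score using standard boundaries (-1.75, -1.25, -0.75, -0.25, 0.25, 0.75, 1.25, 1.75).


Stanine boundaries: [-1.75, -1.25, -0.75, -0.25, 0.25, 0.75, 1.25, 1.75]
z = -1.84
Check each boundary:
  z < -1.75
  z < -1.25
  z < -0.75
  z < -0.25
  z < 0.25
  z < 0.75
  z < 1.25
  z < 1.75
Highest qualifying boundary gives stanine = 1

1


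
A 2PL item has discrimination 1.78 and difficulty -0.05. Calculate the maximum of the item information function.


For 2PL, max info at theta = b = -0.05
I_max = a^2 / 4 = 1.78^2 / 4
= 3.1684 / 4
I_max = 0.7921

0.7921


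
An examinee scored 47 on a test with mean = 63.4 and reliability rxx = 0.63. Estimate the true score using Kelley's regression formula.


T_est = rxx * X + (1 - rxx) * mean
T_est = 0.63 * 47 + 0.37 * 63.4
T_est = 29.61 + 23.458
T_est = 53.068

53.068


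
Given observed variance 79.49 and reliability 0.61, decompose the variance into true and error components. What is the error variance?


var_true = rxx * var_obs = 0.61 * 79.49 = 48.4889
var_error = var_obs - var_true
var_error = 79.49 - 48.4889
var_error = 31.0011

31.0011


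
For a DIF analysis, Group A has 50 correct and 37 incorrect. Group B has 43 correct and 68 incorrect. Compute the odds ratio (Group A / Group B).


Odds_A = 50/37 = 1.3514
Odds_B = 43/68 = 0.6324
OR = Odds_A / Odds_B = 1.3514 / 0.6324
Exactly, OR = (50 * 68) / (37 * 43) = 3400 / 1591
OR = 2.137

2.137


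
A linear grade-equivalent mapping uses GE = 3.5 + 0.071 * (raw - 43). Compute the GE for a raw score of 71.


raw - median = 71 - 43 = 28
slope * diff = 0.071 * 28 = 1.988
GE = 3.5 + 1.988
GE = 5.488

5.488


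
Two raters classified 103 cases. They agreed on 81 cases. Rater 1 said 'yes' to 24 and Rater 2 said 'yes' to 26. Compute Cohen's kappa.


P_o = 81/103 = 0.786408
P_e = (24*26 + 79*77) / 10609 = 0.632199
kappa = (P_o - P_e) / (1 - P_e)
kappa = (0.786408 - 0.632199) / (1 - 0.632199)
kappa = 0.4193

0.4193


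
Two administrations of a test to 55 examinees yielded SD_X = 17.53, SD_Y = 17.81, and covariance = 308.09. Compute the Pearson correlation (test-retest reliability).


r = cov(X,Y) / (SD_X * SD_Y)
r = 308.09 / (17.53 * 17.81)
r = 308.09 / 312.2093
r = 0.9868

0.9868


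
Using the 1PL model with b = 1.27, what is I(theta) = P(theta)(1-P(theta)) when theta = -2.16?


P = 1/(1+exp(-(-2.16-1.27))) = 0.0314
I = P*(1-P) = 0.0314 * 0.9686
I = 0.0304

0.0304


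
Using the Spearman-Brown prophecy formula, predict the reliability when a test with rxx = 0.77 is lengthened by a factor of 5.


r_new = (n * rxx) / (1 + (n-1) * rxx)
r_new = (5 * 0.77) / (1 + 4 * 0.77)
r_new = 3.85 / 4.08
r_new = 0.9436

0.9436


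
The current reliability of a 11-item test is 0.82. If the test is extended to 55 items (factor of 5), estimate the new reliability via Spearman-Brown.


r_new = (n * rxx) / (1 + (n-1) * rxx)
r_new = (5 * 0.82) / (1 + 4 * 0.82)
r_new = 4.1 / 4.28
r_new = 0.9579

0.9579


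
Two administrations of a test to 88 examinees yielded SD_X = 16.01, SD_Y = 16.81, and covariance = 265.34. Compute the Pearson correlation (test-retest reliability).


r = cov(X,Y) / (SD_X * SD_Y)
r = 265.34 / (16.01 * 16.81)
r = 265.34 / 269.1281
r = 0.9859

0.9859


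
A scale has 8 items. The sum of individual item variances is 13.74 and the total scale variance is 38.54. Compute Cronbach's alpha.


alpha = (k/(k-1)) * (1 - sum(si^2)/s_total^2)
= (8/7) * (1 - 13.74/38.54)
alpha = 0.7354

0.7354


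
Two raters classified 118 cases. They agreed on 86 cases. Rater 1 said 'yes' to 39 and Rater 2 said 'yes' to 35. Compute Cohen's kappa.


P_o = 86/118 = 0.728814
P_e = (39*35 + 79*83) / 13924 = 0.568946
kappa = (P_o - P_e) / (1 - P_e)
kappa = (0.728814 - 0.568946) / (1 - 0.568946)
kappa = 0.3709

0.3709


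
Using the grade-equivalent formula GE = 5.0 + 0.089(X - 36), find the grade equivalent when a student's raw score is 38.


raw - median = 38 - 36 = 2
slope * diff = 0.089 * 2 = 0.178
GE = 5.0 + 0.178
GE = 5.178

5.178


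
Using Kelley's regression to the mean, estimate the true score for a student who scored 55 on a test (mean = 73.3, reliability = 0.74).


T_est = rxx * X + (1 - rxx) * mean
T_est = 0.74 * 55 + 0.26 * 73.3
T_est = 40.7 + 19.058
T_est = 59.758

59.758


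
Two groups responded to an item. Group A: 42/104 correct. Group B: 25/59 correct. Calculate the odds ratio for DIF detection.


Odds_A = 42/62 = 0.6774
Odds_B = 25/34 = 0.7353
OR = Odds_A / Odds_B = 0.6774 / 0.7353
Exactly, OR = (42 * 34) / (62 * 25) = 1428 / 1550
OR = 0.9213

0.9213


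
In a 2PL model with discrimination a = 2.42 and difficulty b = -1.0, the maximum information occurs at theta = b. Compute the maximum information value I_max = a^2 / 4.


For 2PL, max info at theta = b = -1.0
I_max = a^2 / 4 = 2.42^2 / 4
= 5.8564 / 4
I_max = 1.4641

1.4641


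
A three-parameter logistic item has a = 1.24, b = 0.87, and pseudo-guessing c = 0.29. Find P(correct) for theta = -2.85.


logit = 1.24*(-2.85 - 0.87) = -4.6128
P* = 1/(1 + exp(--4.6128)) = 0.0098
P = 0.29 + (1 - 0.29) * 0.0098
P = 0.297

0.297


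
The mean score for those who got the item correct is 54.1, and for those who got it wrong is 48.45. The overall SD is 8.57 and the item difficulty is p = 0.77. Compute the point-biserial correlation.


q = 1 - p = 0.23
rpb = ((M1 - M0) / SD) * sqrt(p * q)
rpb = ((54.1 - 48.45) / 8.57) * sqrt(0.77 * 0.23)
rpb = 0.2774

0.2774


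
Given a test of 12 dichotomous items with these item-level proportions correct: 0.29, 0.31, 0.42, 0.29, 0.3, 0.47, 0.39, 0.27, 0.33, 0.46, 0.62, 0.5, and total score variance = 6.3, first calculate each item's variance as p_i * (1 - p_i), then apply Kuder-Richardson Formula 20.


For each item, compute p_i * q_i:
  Item 1: 0.29 * 0.71 = 0.2059
  Item 2: 0.31 * 0.69 = 0.2139
  Item 3: 0.42 * 0.58 = 0.2436
  Item 4: 0.29 * 0.71 = 0.2059
  Item 5: 0.3 * 0.7 = 0.21
  Item 6: 0.47 * 0.53 = 0.2491
  Item 7: 0.39 * 0.61 = 0.2379
  Item 8: 0.27 * 0.73 = 0.1971
  Item 9: 0.33 * 0.67 = 0.2211
  Item 10: 0.46 * 0.54 = 0.2484
  Item 11: 0.62 * 0.38 = 0.2356
  Item 12: 0.5 * 0.5 = 0.25
Sum(p_i * q_i) = 0.2059 + 0.2139 + 0.2436 + 0.2059 + 0.21 + 0.2491 + 0.2379 + 0.1971 + 0.2211 + 0.2484 + 0.2356 + 0.25 = 2.7185
KR-20 = (k/(k-1)) * (1 - Sum(p_i*q_i) / Var_total)
= (12/11) * (1 - 2.7185/6.3)
= 1.0909 * 0.5685
KR-20 = 0.6202

0.6202


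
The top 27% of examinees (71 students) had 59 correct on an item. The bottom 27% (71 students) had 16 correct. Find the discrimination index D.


p_upper = 59/71 = 0.831
p_lower = 16/71 = 0.2254
D = 0.831 - 0.2254 = 0.6056

0.6056


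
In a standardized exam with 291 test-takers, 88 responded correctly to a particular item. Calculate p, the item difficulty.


Item difficulty p = number correct / total examinees
p = 88 / 291
p = 0.3024

0.3024


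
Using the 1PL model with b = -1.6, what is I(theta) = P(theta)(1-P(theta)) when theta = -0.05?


P = 1/(1+exp(-(-0.05--1.6))) = 0.8249
I = P*(1-P) = 0.8249 * 0.1751
I = 0.1444

0.1444


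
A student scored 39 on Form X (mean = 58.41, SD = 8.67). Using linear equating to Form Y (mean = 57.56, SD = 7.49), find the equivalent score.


slope = SD_Y / SD_X = 7.49 / 8.67 ~ 0.8639
intercept = mean_Y - slope * mean_X = 57.56 - (7.49 / 8.67) * 58.41 ~ 7.0997
Y = slope * X + intercept. To avoid rounding drift from the rounded slope/intercept, evaluate the equivalent form Y = mean_Y + SD_Y * (X - mean_X) / SD_X at full precision:
Y = 57.56 + 7.49 * (39 - 58.41) / 8.67
Y = 57.56 - 7.49 * 19.41 / 8.67
Y = 57.56 - 145.3809 / 8.67
Y = 57.56 - 16.7683
Y = 40.7917

40.7917


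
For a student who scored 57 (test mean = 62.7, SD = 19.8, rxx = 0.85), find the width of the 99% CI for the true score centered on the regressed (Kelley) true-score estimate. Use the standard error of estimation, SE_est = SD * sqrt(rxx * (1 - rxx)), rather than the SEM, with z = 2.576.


True score estimate = 0.85*57 + 0.15*62.7 = 57.855
SE_est = SD * sqrt(rxx * (1 - rxx)) = 19.8 * sqrt(0.85 * 0.15) = 19.8 * sqrt(0.1275) = 7.070014
CI = T_est +/- z * SE_est, so width = 2 * z * SE_est = 2 * 2.576 * 7.070014
Width = 36.4247

36.4247


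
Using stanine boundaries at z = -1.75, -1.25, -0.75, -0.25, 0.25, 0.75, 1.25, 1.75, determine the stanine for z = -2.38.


Stanine boundaries: [-1.75, -1.25, -0.75, -0.25, 0.25, 0.75, 1.25, 1.75]
z = -2.38
Check each boundary:
  z < -1.75
  z < -1.25
  z < -0.75
  z < -0.25
  z < 0.25
  z < 0.75
  z < 1.25
  z < 1.75
Highest qualifying boundary gives stanine = 1

1


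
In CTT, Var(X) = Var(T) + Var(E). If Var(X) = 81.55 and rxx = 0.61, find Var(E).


var_true = rxx * var_obs = 0.61 * 81.55 = 49.7455
var_error = var_obs - var_true
var_error = 81.55 - 49.7455
var_error = 31.8045

31.8045


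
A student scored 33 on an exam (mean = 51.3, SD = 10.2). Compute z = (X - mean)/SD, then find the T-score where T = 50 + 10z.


z = (X - mean) / SD = (33 - 51.3) / 10.2
z = -18.3 / 10.2
z = -1.7941
T-score = T = 50 + 10z
Carry z at full precision (z = -18.3 / 10.2) into the conversion:
T-score = 50 + 10 * (-18.3 / 10.2) = 50 + -183 / 10.2
T-score = 50 + -17.9412
T-score = 32.0588

32.0588


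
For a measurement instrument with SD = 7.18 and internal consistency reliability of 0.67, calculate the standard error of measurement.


SEM = SD * sqrt(1 - rxx)
SEM = 7.18 * sqrt(1 - 0.67)
SEM = 7.18 * sqrt(0.33) = 7.18 * 0.574456
SEM = 4.1246

4.1246


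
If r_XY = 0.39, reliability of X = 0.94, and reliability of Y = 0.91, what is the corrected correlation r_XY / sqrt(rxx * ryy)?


r_corrected = rxy / sqrt(rxx * ryy)
= 0.39 / sqrt(0.94 * 0.91)
= 0.39 / sqrt(0.8554)
= 0.39 / 0.924878
r_corrected = 0.4217

0.4217


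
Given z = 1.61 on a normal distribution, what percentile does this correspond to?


CDF(z) = 0.5 * (1 + erf(z/sqrt(2)))
erf(1.1384) = 0.8926
CDF = 0.9463
Percentile rank = 0.9463 * 100 = 94.63

94.63


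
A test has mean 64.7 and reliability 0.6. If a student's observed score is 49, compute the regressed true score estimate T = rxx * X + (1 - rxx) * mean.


T_est = rxx * X + (1 - rxx) * mean
T_est = 0.6 * 49 + 0.4 * 64.7
T_est = 29.4 + 25.88
T_est = 55.28

55.28


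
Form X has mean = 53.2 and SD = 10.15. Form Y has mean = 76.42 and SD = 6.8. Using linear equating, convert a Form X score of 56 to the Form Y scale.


slope = SD_Y / SD_X = 6.8 / 10.15 ~ 0.67
intercept = mean_Y - slope * mean_X = 76.42 - (6.8 / 10.15) * 53.2 ~ 40.7786
Y = slope * X + intercept. To avoid rounding drift from the rounded slope/intercept, evaluate the equivalent form Y = mean_Y + SD_Y * (X - mean_X) / SD_X at full precision:
Y = 76.42 + 6.8 * (56 - 53.2) / 10.15
Y = 76.42 + 6.8 * 2.8 / 10.15
Y = 76.42 + 19.04 / 10.15
Y = 76.42 + 1.8759
Y = 78.2959

78.2959


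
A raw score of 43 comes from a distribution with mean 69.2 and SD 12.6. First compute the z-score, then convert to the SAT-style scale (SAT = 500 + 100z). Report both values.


z = (X - mean) / SD = (43 - 69.2) / 12.6
z = -26.2 / 12.6
z = -2.0794
SAT-scale = SAT = 500 + 100z
Carry z at full precision (z = -26.2 / 12.6) into the conversion:
SAT-scale = 500 + 100 * (-26.2 / 12.6) = 500 + -2620 / 12.6
SAT-scale = 500 + -207.9365
SAT-scale = 292.0635

292.0635


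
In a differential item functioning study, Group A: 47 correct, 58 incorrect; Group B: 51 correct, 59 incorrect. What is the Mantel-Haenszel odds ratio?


Odds_A = 47/58 = 0.8103
Odds_B = 51/59 = 0.8644
OR = Odds_A / Odds_B = 0.8103 / 0.8644
Exactly, OR = (47 * 59) / (58 * 51) = 2773 / 2958
OR = 0.9375

0.9375


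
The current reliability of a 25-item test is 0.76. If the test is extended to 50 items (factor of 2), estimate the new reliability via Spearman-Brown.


r_new = (n * rxx) / (1 + (n-1) * rxx)
r_new = (2 * 0.76) / (1 + 1 * 0.76)
r_new = 1.52 / 1.76
r_new = 0.8636

0.8636


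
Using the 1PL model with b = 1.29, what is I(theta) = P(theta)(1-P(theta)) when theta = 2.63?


P = 1/(1+exp(-(2.63-1.29))) = 0.7925
I = P*(1-P) = 0.7925 * 0.2075
I = 0.1644

0.1644


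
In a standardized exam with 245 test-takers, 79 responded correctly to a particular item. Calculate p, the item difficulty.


Item difficulty p = number correct / total examinees
p = 79 / 245
p = 0.3224

0.3224


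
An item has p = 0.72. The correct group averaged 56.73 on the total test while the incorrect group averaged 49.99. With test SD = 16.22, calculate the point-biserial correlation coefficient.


q = 1 - p = 0.28
rpb = ((M1 - M0) / SD) * sqrt(p * q)
rpb = ((56.73 - 49.99) / 16.22) * sqrt(0.72 * 0.28)
rpb = 0.1866

0.1866


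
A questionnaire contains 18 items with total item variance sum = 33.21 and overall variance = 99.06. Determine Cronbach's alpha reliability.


alpha = (k/(k-1)) * (1 - sum(si^2)/s_total^2)
= (18/17) * (1 - 33.21/99.06)
alpha = 0.7039

0.7039


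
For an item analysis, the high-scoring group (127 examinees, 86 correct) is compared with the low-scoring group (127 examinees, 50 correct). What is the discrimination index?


p_upper = 86/127 = 0.6772
p_lower = 50/127 = 0.3937
D = 0.6772 - 0.3937 = 0.2835

0.2835
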